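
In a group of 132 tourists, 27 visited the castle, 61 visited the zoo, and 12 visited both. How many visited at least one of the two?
|A∪B| = |A| + |B| - |A∩B| = 27 + 61 - 12 = 76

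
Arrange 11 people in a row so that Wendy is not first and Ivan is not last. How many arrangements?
By inclusion-exclusion: 11! - 2×(11-1)! + (11-2)! = 39916800 - 7257600 + 362880 = 33022080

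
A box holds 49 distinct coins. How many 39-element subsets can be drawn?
C(49,39) = 49!/(39!×10!) = 8217822536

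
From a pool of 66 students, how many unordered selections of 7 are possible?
C(66,7) = 66!/(7!×59!) = 778789440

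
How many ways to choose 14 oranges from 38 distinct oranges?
C(38,14) = 38!/(14!×24!) = 9669554100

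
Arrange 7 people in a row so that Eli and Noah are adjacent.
Treat as block: (7-1)! × 2! = 720 × 2 = 1440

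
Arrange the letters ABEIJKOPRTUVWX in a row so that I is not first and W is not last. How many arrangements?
By inclusion-exclusion: 14! - 2×(14-1)! + (14-2)! = 87178291200 - 12454041600 + 479001600 = 75203251200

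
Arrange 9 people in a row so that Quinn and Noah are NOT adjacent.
Total - adjacent = 9! - (9-1)!×2 = 362880 - 80640 = 282240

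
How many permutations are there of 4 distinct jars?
4! = 24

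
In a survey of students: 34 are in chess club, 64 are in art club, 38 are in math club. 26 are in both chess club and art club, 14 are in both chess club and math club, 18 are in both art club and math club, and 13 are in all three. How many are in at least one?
|A∪B∪C| = 34+64+38-26-14-18+13 = 91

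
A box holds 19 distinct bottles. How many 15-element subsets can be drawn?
C(19,15) = 19!/(15!×4!) = 3876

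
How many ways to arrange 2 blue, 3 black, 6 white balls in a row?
11! / (2! × 3! × 6!) = 4620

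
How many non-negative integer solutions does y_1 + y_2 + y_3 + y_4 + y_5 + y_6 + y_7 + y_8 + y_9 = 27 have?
C(27+9-1, 9-1) = C(35, 8) = 23535820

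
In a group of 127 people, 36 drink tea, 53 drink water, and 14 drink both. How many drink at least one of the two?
|A∪B| = |A| + |B| - |A∩B| = 36 + 53 - 14 = 75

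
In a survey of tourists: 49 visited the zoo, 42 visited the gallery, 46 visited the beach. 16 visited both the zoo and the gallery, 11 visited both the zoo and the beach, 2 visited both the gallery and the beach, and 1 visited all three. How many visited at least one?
|A∪B∪C| = 49+42+46-16-11-2+1 = 109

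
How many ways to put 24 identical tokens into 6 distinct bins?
C(24+6-1, 6-1) = C(29, 5) = 118755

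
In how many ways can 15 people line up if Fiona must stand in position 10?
Fix one position: (15-1)! = 87178291200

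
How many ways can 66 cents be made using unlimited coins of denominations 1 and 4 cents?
Coefficient of x^66 in 1/(1-x^1) · 1/(1-x^4). Use j coins of 4 for j = 0..⌊66/4⌋ = 16, the rest in 1s: 16 + 1 = 17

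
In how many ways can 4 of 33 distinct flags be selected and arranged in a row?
P(33,4) = 33!/(33-4)! = 982080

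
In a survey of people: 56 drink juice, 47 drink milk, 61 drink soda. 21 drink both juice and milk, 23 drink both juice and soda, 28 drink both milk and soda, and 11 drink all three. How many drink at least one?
|A∪B∪C| = 56+47+61-21-23-28+11 = 103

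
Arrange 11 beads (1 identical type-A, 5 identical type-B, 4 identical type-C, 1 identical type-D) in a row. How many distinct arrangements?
11! / (1! × 5! × 4! × 1!) = 13860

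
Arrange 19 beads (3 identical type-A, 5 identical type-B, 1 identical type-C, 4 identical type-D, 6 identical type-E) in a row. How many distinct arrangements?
19! / (3! × 5! × 1! × 4! × 6!) = 9777287520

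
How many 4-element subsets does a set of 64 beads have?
C(64,4) = 64!/(4!×60!) = 635376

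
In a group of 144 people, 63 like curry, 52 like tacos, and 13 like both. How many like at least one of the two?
|A∪B| = |A| + |B| - |A∩B| = 63 + 52 - 13 = 102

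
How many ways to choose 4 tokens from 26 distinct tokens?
C(26,4) = 26!/(4!×22!) = 14950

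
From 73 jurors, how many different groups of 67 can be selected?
C(73,67) = 73!/(67!×6!) = 170230452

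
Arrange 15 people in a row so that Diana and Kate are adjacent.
Treat as block: (15-1)! × 2! = 87178291200 × 2 = 174356582400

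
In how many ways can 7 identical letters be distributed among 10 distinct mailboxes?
C(7+10-1, 10-1) = C(16, 9) = 11440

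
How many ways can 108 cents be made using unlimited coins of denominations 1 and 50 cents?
Coefficient of x^108 in 1/(1-x^1) · 1/(1-x^50). Use j coins of 50 for j = 0..⌊108/50⌋ = 2, the rest in 1s: 2 + 1 = 3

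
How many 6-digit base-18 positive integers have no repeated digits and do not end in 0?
Last digit: 17 nonzero choices. First digit: 16 (nonzero, ≠last). Middle 4: P(16,4) = 43680. Total = 11880960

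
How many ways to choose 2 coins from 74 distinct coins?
C(74,2) = 74!/(2!×72!) = 2701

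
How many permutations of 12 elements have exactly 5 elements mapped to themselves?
Choose the 5 fixed points C(12,5) = 792, derange the rest: !7 = Σ_{j=0}^{7} (-1)^j·7!/j! = 5040 - 5040 + 2520 - 840 + 210 - 42 + 7 - 1 = 1854. Product = 792 × 1854 = 1468368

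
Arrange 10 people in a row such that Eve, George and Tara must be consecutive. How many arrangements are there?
Treat the 3 as one block: (10-3+1)! × 3! = 40320 × 6 = 241920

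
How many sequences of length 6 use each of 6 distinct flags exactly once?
6! = 720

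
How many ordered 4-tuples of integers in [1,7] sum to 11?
Coefficient of x^11 in (x + x² + ... + x^7)^4. By inclusion-exclusion on dice exceeding 7: Σ_j (-1)^j C(4,j)·C(11-1-7j, 3) = C(4,0)·C(10,3) - C(4,1)·C(3,3) = 1·120 - 4·1 = 116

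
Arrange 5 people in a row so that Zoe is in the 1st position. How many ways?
Fix one position: (5-1)! = 24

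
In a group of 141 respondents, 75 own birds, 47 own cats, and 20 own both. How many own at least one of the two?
|A∪B| = |A| + |B| - |A∩B| = 75 + 47 - 20 = 102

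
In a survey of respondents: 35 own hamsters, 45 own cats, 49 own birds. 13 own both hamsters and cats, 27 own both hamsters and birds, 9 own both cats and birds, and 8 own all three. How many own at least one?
|A∪B∪C| = 35+45+49-13-27-9+8 = 88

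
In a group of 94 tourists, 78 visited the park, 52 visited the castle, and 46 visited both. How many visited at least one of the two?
|A∪B| = |A| + |B| - |A∩B| = 78 + 52 - 46 = 84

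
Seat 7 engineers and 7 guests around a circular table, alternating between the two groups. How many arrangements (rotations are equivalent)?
Fix one of the engineers: (7-1)! ways for the remaining engineers, × 7! ways for the guests = 720 × 5040 = 3628800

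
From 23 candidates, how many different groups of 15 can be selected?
C(23,15) = 23!/(15!×8!) = 490314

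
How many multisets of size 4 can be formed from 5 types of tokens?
C(4+5-1, 5-1) = C(8, 4) = 70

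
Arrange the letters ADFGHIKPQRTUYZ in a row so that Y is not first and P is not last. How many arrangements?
By inclusion-exclusion: 14! - 2×(14-1)! + (14-2)! = 87178291200 - 12454041600 + 479001600 = 75203251200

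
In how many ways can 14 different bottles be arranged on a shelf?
14! = 87178291200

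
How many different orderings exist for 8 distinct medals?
8! = 40320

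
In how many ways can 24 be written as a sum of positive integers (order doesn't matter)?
Pentagonal recurrence p(n) = p(n-1) + p(n-2) - p(n-5) - p(n-7) + p(n-12) + p(n-15) - ... gives p(0..23) = 1, 1, 2, 3, 5, 7, 11, 15, 22, 30, 42, 56, 77, 101, 135, 176, 231, 297, 385, 490, 627, 792, 1002, 1255. p(24) = p(23) + p(22) - p(19) - p(17) + p(12) + p(9) - p(2) = 1255 + 1002 - 490 - 297 + 77 + 30 - 2 = 1575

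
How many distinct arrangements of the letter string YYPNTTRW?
8! / (1! × 1! × 1! × 2! × 2! × 1!) = 10080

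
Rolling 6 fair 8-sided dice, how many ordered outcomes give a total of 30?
Coefficient of x^30 in (x + x² + ... + x^8)^6. By inclusion-exclusion on dice exceeding 8: Σ_j (-1)^j C(6,j)·C(30-1-8j, 5) = C(6,0)·C(29,5) - C(6,1)·C(21,5) + C(6,2)·C(13,5) - C(6,3)·C(5,5) = 1·118755 - 6·20349 + 15·1287 - 20·1 = 15946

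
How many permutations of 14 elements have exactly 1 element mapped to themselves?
Choose the 1 fixed point C(14,1) = 14, derange the rest: !13 = Σ_{j=0}^{13} (-1)^j·13!/j! = 6227020800 - 6227020800 + 3113510400 - 1037836800 + 259459200 - 51891840 + 8648640 - 1235520 + 154440 - 17160 + 1716 - 156 + 13 - 1 = 2290792932. Product = 14 × 2290792932 = 32071101048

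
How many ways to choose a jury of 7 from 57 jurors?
C(57,7) = 57!/(7!×50!) = 264385836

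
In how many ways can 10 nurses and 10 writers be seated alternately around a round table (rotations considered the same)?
Fix one of the nurses: (10-1)! ways for the remaining nurses, × 10! ways for the writers = 362880 × 3628800 = 1316818944000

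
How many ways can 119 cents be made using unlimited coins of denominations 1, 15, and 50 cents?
Coefficient of x^119 in 1/(1-x^1) · 1/(1-x^15) · 1/(1-x^50). Case on j = number of 50-cent coins (j = 0..2); remainder r = 119 - 50j is made from {1,15} in ⌊r/15⌋+1 ways. r = 119, 69, 19 → 8 + 5 + 2 = 15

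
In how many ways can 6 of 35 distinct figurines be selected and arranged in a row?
P(35,6) = 35!/(35-6)! = 1168675200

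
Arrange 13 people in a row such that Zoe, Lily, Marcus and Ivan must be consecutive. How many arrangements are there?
Treat the 4 as one block: (13-4+1)! × 4! = 3628800 × 24 = 87091200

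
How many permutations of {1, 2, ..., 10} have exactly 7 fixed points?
Choose the 7 fixed points C(10,7) = 120, derange the rest: !3 = Σ_{j=0}^{3} (-1)^j·3!/j! = 6 - 6 + 3 - 1 = 2. Product = 120 × 2 = 240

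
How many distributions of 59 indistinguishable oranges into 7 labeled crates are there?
C(59+7-1, 7-1) = C(65, 6) = 82598880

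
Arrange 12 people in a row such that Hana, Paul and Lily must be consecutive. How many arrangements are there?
Treat the 3 as one block: (12-3+1)! × 3! = 3628800 × 6 = 21772800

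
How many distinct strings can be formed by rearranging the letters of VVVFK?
5! / (3! × 1! × 1!) = 20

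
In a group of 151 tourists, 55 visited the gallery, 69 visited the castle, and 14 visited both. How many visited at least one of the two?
|A∪B| = |A| + |B| - |A∩B| = 55 + 69 - 14 = 110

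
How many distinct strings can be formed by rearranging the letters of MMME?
4! / (3! × 1!) = 4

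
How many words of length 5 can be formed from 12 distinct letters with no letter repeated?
P(12,5) = 12!/(12-5)! = 95040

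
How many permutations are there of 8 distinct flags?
8! = 40320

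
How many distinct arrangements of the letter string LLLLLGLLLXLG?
12! / (1! × 9! × 2!) = 660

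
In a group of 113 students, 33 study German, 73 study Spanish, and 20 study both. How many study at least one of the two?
|A∪B| = |A| + |B| - |A∩B| = 33 + 73 - 20 = 86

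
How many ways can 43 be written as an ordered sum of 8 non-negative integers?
C(43+8-1, 8-1) = C(50, 7) = 99884400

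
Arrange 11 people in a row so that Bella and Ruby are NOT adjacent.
Total - adjacent = 11! - (11-1)!×2 = 39916800 - 7257600 = 32659200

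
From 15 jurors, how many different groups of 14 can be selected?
C(15,14) = 15!/(14!×1!) = 15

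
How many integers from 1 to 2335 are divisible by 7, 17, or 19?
⌊2335/7⌋+⌊2335/17⌋+⌊2335/19⌋ - ⌊2335/119⌋-⌊2335/133⌋-⌊2335/323⌋ + ⌊2335/2261⌋ = 333+137+122 - 19-17-7 + 1 = 550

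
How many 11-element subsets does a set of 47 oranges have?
C(47,11) = 47!/(11!×36!) = 17417133617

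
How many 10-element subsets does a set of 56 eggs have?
C(56,10) = 56!/(10!×46!) = 35607051480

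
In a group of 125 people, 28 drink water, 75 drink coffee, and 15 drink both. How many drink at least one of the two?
|A∪B| = |A| + |B| - |A∩B| = 28 + 75 - 15 = 88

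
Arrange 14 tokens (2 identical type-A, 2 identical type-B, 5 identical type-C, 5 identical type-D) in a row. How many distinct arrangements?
14! / (2! × 2! × 5! × 5!) = 1513512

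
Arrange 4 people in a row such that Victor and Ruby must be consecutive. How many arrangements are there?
Treat the 2 as one block: (4-2+1)! × 2! = 6 × 2 = 12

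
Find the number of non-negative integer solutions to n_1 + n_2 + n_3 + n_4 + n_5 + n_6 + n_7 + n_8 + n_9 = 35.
C(35+9-1, 9-1) = C(43, 8) = 145008513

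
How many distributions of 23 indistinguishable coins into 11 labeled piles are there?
C(23+11-1, 11-1) = C(33, 10) = 92561040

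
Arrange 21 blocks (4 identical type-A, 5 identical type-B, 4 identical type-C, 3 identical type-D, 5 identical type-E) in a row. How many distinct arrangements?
21! / (4! × 5! × 4! × 3! × 5!) = 1026615189600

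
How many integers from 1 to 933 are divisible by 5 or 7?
⌊933/5⌋ + ⌊933/7⌋ - ⌊933/35⌋ = 186 + 133 - 26 = 293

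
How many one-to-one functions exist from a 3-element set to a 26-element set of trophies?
P(26,3) = 26!/(26-3)! = 15600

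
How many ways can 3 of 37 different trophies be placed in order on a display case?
P(37,3) = 37!/(37-3)! = 46620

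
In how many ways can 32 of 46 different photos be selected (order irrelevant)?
C(46,32) = 46!/(32!×14!) = 239877544005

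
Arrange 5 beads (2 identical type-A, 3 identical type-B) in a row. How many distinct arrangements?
5! / (2! × 3!) = 10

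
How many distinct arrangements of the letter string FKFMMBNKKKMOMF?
14! / (4! × 1! × 1! × 4! × 1! × 3!) = 25225200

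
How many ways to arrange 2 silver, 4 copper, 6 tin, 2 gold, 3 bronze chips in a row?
17! / (2! × 4! × 6! × 2! × 3!) = 857656800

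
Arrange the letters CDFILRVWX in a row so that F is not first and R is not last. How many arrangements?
By inclusion-exclusion: 9! - 2×(9-1)! + (9-2)! = 362880 - 80640 + 5040 = 287280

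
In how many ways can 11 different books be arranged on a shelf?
11! = 39916800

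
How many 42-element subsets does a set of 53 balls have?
C(53,42) = 53!/(42!×11!) = 76223753060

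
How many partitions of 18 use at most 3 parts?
By conjugation, equals partitions of 18 into parts ≤ 3. Let r_j(i) = number of partitions of i into parts ≤ j, for i = 0..18. r_1(i) = 1 for all i; r_j(i) = r_{j-1}(i) + r_j(i-j). Rows j = 2..3: ≤2: 1 1 2 2 3 3 4 4 5 5 6 6 7 7 8 8 9 9 10; ≤3: 1 1 2 3 4 5 7 8 10 12 14 16 19 21 24 27 30 33 37. r_3(18) = 37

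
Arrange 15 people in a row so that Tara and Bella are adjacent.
Treat as block: (15-1)! × 2! = 87178291200 × 2 = 174356582400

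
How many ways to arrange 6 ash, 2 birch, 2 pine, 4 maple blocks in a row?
14! / (6! × 2! × 2! × 4!) = 1261260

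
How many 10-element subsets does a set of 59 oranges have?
C(59,10) = 59!/(10!×49!) = 62828356305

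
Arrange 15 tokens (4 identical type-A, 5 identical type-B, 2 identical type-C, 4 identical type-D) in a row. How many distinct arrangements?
15! / (4! × 5! × 2! × 4!) = 9459450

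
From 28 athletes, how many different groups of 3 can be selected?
C(28,3) = 28!/(3!×25!) = 3276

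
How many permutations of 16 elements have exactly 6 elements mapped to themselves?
Choose the 6 fixed points C(16,6) = 8008, derange the rest: !10 = Σ_{j=0}^{10} (-1)^j·10!/j! = 3628800 - 3628800 + 1814400 - 604800 + 151200 - 30240 + 5040 - 720 + 90 - 10 + 1 = 1334961. Product = 8008 × 1334961 = 10690367688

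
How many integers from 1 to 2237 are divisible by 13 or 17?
⌊2237/13⌋ + ⌊2237/17⌋ - ⌊2237/221⌋ = 172 + 131 - 10 = 293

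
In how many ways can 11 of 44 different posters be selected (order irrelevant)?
C(44,11) = 44!/(11!×33!) = 7669339132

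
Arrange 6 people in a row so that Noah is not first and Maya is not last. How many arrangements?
By inclusion-exclusion: 6! - 2×(6-1)! + (6-2)! = 720 - 240 + 24 = 504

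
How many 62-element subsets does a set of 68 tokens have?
C(68,62) = 68!/(62!×6!) = 109453344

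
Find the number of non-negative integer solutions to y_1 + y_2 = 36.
C(36+2-1, 2-1) = C(37, 1) = 37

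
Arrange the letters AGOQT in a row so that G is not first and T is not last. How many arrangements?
By inclusion-exclusion: 5! - 2×(5-1)! + (5-2)! = 120 - 48 + 6 = 78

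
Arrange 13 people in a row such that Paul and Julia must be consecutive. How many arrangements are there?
Treat the 2 as one block: (13-2+1)! × 2! = 479001600 × 2 = 958003200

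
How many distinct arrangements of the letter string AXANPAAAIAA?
11! / (7! × 1! × 1! × 1! × 1!) = 7920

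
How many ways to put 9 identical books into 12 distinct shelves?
C(9+12-1, 12-1) = C(20, 11) = 167960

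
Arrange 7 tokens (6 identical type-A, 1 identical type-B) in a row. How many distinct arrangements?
7! / (6! × 1!) = 7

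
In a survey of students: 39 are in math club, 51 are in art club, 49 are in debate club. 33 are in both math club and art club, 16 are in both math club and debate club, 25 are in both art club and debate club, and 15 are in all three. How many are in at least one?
|A∪B∪C| = 39+51+49-33-16-25+15 = 80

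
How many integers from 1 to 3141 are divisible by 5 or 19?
⌊3141/5⌋ + ⌊3141/19⌋ - ⌊3141/95⌋ = 628 + 165 - 33 = 760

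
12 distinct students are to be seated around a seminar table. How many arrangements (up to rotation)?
Circular: fix one position, arrange the rest. (12-1)! = 39916800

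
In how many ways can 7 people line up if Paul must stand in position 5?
Fix one position: (7-1)! = 720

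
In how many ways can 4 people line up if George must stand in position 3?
Fix one position: (4-1)! = 6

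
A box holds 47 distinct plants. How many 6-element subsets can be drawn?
C(47,6) = 47!/(6!×41!) = 10737573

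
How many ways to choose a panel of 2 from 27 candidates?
C(27,2) = 27!/(2!×25!) = 351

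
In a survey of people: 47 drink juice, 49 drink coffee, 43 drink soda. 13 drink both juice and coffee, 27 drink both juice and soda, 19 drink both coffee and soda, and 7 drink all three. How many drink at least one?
|A∪B∪C| = 47+49+43-13-27-19+7 = 87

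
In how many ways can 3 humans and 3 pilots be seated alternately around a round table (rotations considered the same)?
Fix one of the humans: (3-1)! ways for the remaining humans, × 3! ways for the pilots = 2 × 6 = 12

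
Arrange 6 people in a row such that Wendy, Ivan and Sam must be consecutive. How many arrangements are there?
Treat the 3 as one block: (6-3+1)! × 3! = 24 × 6 = 144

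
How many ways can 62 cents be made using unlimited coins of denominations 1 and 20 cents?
Coefficient of x^62 in 1/(1-x^1) · 1/(1-x^20). Use j coins of 20 for j = 0..⌊62/20⌋ = 3, the rest in 1s: 3 + 1 = 4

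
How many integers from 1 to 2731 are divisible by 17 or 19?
⌊2731/17⌋ + ⌊2731/19⌋ - ⌊2731/323⌋ = 160 + 143 - 8 = 295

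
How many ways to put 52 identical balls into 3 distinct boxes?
C(52+3-1, 3-1) = C(54, 2) = 1431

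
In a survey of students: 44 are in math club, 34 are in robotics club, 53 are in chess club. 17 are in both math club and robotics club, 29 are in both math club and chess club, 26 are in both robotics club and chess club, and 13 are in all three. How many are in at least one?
|A∪B∪C| = 44+34+53-17-29-26+13 = 72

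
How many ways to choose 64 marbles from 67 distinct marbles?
C(67,64) = 67!/(64!×3!) = 47905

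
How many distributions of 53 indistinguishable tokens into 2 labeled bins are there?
C(53+2-1, 2-1) = C(54, 1) = 54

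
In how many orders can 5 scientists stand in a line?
5! = 120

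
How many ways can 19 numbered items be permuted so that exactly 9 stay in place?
Choose the 9 fixed points C(19,9) = 92378, derange the rest: !10 = Σ_{j=0}^{10} (-1)^j·10!/j! = 3628800 - 3628800 + 1814400 - 604800 + 151200 - 30240 + 5040 - 720 + 90 - 10 + 1 = 1334961. Product = 92378 × 1334961 = 123321027258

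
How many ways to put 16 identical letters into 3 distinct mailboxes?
C(16+3-1, 3-1) = C(18, 2) = 153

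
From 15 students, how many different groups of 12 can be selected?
C(15,12) = 15!/(12!×3!) = 455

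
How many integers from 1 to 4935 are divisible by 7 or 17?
⌊4935/7⌋ + ⌊4935/17⌋ - ⌊4935/119⌋ = 705 + 290 - 41 = 954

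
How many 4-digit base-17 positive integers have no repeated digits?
First digit: 16 choices (nonzero). Then descending: 16 × 16 × 15 × 14 = 53760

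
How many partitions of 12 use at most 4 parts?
By conjugation, equals partitions of 12 into parts ≤ 4. Let r_j(i) = number of partitions of i into parts ≤ j, for i = 0..12. r_1(i) = 1 for all i; r_j(i) = r_{j-1}(i) + r_j(i-j). Rows j = 2..4: ≤2: 1 1 2 2 3 3 4 4 5 5 6 6 7; ≤3: 1 1 2 3 4 5 7 8 10 12 14 16 19; ≤4: 1 1 2 3 5 6 9 11 15 18 23 27 34. r_4(12) = 34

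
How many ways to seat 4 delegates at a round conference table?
Circular: fix one position, arrange the rest. (4-1)! = 6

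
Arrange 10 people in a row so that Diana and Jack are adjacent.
Treat as block: (10-1)! × 2! = 362880 × 2 = 725760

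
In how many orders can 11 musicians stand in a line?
11! = 39916800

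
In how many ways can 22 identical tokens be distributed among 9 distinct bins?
C(22+9-1, 9-1) = C(30, 8) = 5852925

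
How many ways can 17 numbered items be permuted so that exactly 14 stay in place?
Choose the 14 fixed points C(17,14) = 680, derange the rest: !3 = Σ_{j=0}^{3} (-1)^j·3!/j! = 6 - 6 + 3 - 1 = 2. Product = 680 × 2 = 1360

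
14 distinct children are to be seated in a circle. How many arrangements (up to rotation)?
Circular: fix one position, arrange the rest. (14-1)! = 6227020800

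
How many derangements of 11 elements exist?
!11 = Σ_{j=0}^{11} (-1)^j·11!/j! = 39916800 - 39916800 + 19958400 - 6652800 + 1663200 - 332640 + 55440 - 7920 + 990 - 110 + 11 - 1 = 14684570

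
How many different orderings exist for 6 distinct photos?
6! = 720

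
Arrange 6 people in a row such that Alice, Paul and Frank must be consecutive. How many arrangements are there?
Treat the 3 as one block: (6-3+1)! × 3! = 24 × 6 = 144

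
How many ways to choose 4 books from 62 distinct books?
C(62,4) = 62!/(4!×58!) = 557845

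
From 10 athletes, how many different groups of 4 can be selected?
C(10,4) = 10!/(4!×6!) = 210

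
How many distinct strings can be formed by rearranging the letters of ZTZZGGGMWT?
10! / (1! × 3! × 2! × 3! × 1!) = 50400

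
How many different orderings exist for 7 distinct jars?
7! = 5040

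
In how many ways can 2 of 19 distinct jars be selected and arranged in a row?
P(19,2) = 19!/(19-2)! = 342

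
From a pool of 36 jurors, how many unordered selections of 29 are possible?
C(36,29) = 36!/(29!×7!) = 8347680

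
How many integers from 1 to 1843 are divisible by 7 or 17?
⌊1843/7⌋ + ⌊1843/17⌋ - ⌊1843/119⌋ = 263 + 108 - 15 = 356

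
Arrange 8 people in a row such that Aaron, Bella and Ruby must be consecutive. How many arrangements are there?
Treat the 3 as one block: (8-3+1)! × 3! = 720 × 6 = 4320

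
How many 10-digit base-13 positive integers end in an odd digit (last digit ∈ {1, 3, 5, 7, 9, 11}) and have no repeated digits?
Last∈{1,3,5,7,9,11}. Last=0: 0. Last nonzero: 6×11×P(11,8) = 439084800. Total = 439084800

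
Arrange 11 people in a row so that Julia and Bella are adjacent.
Treat as block: (11-1)! × 2! = 3628800 × 2 = 7257600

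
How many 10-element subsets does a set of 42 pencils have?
C(42,10) = 42!/(10!×32!) = 1471442973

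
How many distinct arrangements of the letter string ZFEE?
4! / (1! × 2! × 1!) = 12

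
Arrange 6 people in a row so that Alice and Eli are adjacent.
Treat as block: (6-1)! × 2! = 120 × 2 = 240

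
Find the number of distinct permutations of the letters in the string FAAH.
4! / (2! × 1! × 1!) = 12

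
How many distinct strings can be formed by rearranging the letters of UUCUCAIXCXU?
11! / (4! × 2! × 3! × 1! × 1!) = 138600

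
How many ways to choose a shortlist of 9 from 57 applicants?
C(57,9) = 57!/(9!×48!) = 8996462475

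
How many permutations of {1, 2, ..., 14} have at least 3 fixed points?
Exactly j fixed points: C(14,j)·!(14-j); sum over j ≥ 3 (derangement numbers via !m = (m-1)·(!(m-1) + !(m-2)): !0..!11 = 1, 0, 1, 2, 9, 44, 265, 1854, 14833, 133496, 1334961, 14684570). Σ_{j=3}^{14} C(14,j)·!(14-j) = C(14,3)·!11 + C(14,4)·!10 + C(14,5)·!9 + C(14,6)·!8 + C(14,7)·!7 + C(14,8)·!6 + C(14,9)·!5 + C(14,10)·!4 + C(14,11)·!3 + C(14,12)·!2 + C(14,13)·!1 + C(14,14)·!0 = 364·14684570 + 1001·1334961 + 2002·133496 + 3003·14833 + 3432·1854 + 3003·265 + 2002·44 + 1001·9 + 364·2 + 91·1 + 14·0 + 1·1 = 7000538572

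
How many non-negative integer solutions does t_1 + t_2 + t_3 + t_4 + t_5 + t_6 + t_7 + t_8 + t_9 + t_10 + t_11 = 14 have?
C(14+11-1, 11-1) = C(24, 10) = 1961256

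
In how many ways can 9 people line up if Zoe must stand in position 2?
Fix one position: (9-1)! = 40320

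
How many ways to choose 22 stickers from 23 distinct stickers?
C(23,22) = 23!/(22!×1!) = 23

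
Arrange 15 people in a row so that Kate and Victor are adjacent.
Treat as block: (15-1)! × 2! = 87178291200 × 2 = 174356582400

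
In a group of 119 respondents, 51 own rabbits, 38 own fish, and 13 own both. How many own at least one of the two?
|A∪B| = |A| + |B| - |A∩B| = 51 + 38 - 13 = 76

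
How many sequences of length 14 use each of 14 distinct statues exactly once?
14! = 87178291200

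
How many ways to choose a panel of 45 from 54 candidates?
C(54,45) = 54!/(45!×9!) = 5317936260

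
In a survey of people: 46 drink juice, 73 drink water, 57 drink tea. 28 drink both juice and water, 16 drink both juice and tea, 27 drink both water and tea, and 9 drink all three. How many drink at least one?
|A∪B∪C| = 46+73+57-28-16-27+9 = 114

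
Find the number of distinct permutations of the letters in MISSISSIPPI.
11! / (1! × 4! × 4! × 2!) = 34650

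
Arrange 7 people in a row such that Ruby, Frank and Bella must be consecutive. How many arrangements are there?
Treat the 3 as one block: (7-3+1)! × 3! = 120 × 6 = 720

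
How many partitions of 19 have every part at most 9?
Let r_j(i) = number of partitions of i into parts ≤ j, for i = 0..19. r_1(i) = 1 for all i; r_j(i) = r_{j-1}(i) + r_j(i-j). Rows j = 2..9: ≤2: 1 1 2 2 3 3 4 4 5 5 6 6 7 7 8 8 9 9 10 10; ≤3: 1 1 2 3 4 5 7 8 10 12 14 16 19 21 24 27 30 33 37 40; ≤4: 1 1 2 3 5 6 9 11 15 18 23 27 34 39 47 54 64 72 84 94; ≤5: 1 1 2 3 5 7 10 13 18 23 30 37 47 57 70 84 101 119 141 164; ≤6: 1 1 2 3 5 7 11 14 20 26 35 44 58 71 90 110 136 163 199 235; ≤7: 1 1 2 3 5 7 11 15 21 28 38 49 65 82 105 131 164 201 248 300; ≤8: 1 1 2 3 5 7 11 15 22 29 40 52 70 89 116 146 186 230 288 352; ≤9: 1 1 2 3 5 7 11 15 22 30 41 54 73 94 123 157 201 252 318 393. r_9(19) = 393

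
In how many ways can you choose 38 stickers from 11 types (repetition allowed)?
C(38+11-1, 11-1) = C(48, 10) = 6540715896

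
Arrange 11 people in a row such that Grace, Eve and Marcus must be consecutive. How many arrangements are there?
Treat the 3 as one block: (11-3+1)! × 3! = 362880 × 6 = 2177280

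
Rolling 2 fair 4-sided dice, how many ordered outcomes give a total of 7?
Coefficient of x^7 in (x + x² + ... + x^4)^2. By inclusion-exclusion on dice exceeding 4: Σ_j (-1)^j C(2,j)·C(7-1-4j, 1) = C(2,0)·C(6,1) - C(2,1)·C(2,1) = 1·6 - 2·2 = 2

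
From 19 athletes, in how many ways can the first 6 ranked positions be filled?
P(19,6) = 19!/(19-6)! = 19535040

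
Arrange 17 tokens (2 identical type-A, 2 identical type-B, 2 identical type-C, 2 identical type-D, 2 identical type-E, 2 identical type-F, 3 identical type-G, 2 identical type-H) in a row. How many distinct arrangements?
17! / (2! × 2! × 2! × 2! × 2! × 2! × 3! × 2!) = 463134672000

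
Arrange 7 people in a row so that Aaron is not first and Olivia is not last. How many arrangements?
By inclusion-exclusion: 7! - 2×(7-1)! + (7-2)! = 5040 - 1440 + 120 = 3720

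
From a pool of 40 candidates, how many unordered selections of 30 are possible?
C(40,30) = 40!/(30!×10!) = 847660528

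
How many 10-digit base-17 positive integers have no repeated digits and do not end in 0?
Last digit: 16 nonzero choices. First digit: 15 (nonzero, ≠last). Middle 8: P(15,8) = 259459200. Total = 62270208000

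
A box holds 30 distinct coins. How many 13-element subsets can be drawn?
C(30,13) = 30!/(13!×17!) = 119759850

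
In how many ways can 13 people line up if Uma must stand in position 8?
Fix one position: (13-1)! = 479001600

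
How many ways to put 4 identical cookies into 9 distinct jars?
C(4+9-1, 9-1) = C(12, 8) = 495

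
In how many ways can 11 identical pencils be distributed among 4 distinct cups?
C(11+4-1, 4-1) = C(14, 3) = 364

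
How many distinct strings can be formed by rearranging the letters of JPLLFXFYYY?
10! / (3! × 2! × 2! × 1! × 1! × 1!) = 151200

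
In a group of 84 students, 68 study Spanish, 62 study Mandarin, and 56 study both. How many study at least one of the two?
|A∪B| = |A| + |B| - |A∩B| = 68 + 62 - 56 = 74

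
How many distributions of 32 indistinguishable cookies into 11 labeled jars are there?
C(32+11-1, 11-1) = C(42, 10) = 1471442973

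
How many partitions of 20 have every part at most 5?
Let r_j(i) = number of partitions of i into parts ≤ j, for i = 0..20. r_1(i) = 1 for all i; r_j(i) = r_{j-1}(i) + r_j(i-j). Rows j = 2..5: ≤2: 1 1 2 2 3 3 4 4 5 5 6 6 7 7 8 8 9 9 10 10 11; ≤3: 1 1 2 3 4 5 7 8 10 12 14 16 19 21 24 27 30 33 37 40 44; ≤4: 1 1 2 3 5 6 9 11 15 18 23 27 34 39 47 54 64 72 84 94 108; ≤5: 1 1 2 3 5 7 10 13 18 23 30 37 47 57 70 84 101 119 141 164 192. r_5(20) = 192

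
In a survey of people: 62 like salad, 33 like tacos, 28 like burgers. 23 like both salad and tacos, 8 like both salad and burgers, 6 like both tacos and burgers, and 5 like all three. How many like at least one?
|A∪B∪C| = 62+33+28-23-8-6+5 = 91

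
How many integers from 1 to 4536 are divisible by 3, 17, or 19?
⌊4536/3⌋+⌊4536/17⌋+⌊4536/19⌋ - ⌊4536/51⌋-⌊4536/57⌋-⌊4536/323⌋ + ⌊4536/969⌋ = 1512+266+238 - 88-79-14 + 4 = 1839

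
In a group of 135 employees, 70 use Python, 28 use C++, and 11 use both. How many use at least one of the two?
|A∪B| = |A| + |B| - |A∩B| = 70 + 28 - 11 = 87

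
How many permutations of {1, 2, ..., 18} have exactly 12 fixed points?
Choose the 12 fixed points C(18,12) = 18564, derange the rest: !6 = Σ_{j=0}^{6} (-1)^j·6!/j! = 720 - 720 + 360 - 120 + 30 - 6 + 1 = 265. Product = 18564 × 265 = 4919460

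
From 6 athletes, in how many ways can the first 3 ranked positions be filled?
P(6,3) = 6!/(6-3)! = 120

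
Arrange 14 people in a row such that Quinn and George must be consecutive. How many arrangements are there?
Treat the 2 as one block: (14-2+1)! × 2! = 6227020800 × 2 = 12454041600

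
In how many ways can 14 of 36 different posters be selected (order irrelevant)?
C(36,14) = 36!/(14!×22!) = 3796297200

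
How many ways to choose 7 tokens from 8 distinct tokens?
C(8,7) = 8!/(7!×1!) = 8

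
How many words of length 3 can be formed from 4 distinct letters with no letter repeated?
P(4,3) = 4!/(4-3)! = 24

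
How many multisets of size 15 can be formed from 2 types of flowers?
C(15+2-1, 2-1) = C(16, 1) = 16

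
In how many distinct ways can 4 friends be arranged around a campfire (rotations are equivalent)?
Circular: fix one position, arrange the rest. (4-1)! = 6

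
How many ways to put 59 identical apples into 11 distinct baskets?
C(59+11-1, 11-1) = C(69, 10) = 340032449328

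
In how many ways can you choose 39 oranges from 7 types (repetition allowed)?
C(39+7-1, 7-1) = C(45, 6) = 8145060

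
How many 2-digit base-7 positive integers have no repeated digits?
First digit: 6 choices (nonzero). Then descending: 6 × 6 = 36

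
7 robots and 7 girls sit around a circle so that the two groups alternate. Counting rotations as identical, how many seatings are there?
Fix one of the robots: (7-1)! ways for the remaining robots, × 7! ways for the girls = 720 × 5040 = 3628800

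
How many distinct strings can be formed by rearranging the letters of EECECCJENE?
10! / (1! × 3! × 5! × 1!) = 5040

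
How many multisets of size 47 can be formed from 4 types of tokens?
C(47+4-1, 4-1) = C(50, 3) = 19600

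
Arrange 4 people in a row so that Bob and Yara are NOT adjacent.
Total - adjacent = 4! - (4-1)!×2 = 24 - 12 = 12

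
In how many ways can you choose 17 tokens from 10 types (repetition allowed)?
C(17+10-1, 10-1) = C(26, 9) = 3124550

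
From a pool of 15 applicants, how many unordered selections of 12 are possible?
C(15,12) = 15!/(12!×3!) = 455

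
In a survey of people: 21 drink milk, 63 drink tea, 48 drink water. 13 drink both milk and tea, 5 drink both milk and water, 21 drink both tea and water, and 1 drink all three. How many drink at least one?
|A∪B∪C| = 21+63+48-13-5-21+1 = 94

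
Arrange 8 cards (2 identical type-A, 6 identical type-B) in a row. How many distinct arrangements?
8! / (2! × 6!) = 28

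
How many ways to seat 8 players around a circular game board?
Circular: fix one position, arrange the rest. (8-1)! = 5040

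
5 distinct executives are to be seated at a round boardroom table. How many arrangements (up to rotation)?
Circular: fix one position, arrange the rest. (5-1)! = 24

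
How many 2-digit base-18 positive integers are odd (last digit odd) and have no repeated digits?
Last∈{1,3,5,7,9,11,13,15,17}. Last=0: 0. Last nonzero: 9×16×P(16,0) = 144. Total = 144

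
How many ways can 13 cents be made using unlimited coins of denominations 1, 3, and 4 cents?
Coefficient of x^13 in 1/(1-x^1) · 1/(1-x^3) · 1/(1-x^4). Case on j = number of 4-cent coins (j = 0..3); remainder r = 13 - 4j is made from {1,3} in ⌊r/3⌋+1 ways. r = 13, 9, 5, 1 → 5 + 4 + 2 + 1 = 12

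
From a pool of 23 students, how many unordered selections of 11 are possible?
C(23,11) = 23!/(11!×12!) = 1352078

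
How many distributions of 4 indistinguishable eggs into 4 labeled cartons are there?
C(4+4-1, 4-1) = C(7, 3) = 35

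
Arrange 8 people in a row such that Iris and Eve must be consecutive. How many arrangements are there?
Treat the 2 as one block: (8-2+1)! × 2! = 5040 × 2 = 10080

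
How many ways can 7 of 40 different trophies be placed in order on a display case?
P(40,7) = 40!/(40-7)! = 93963542400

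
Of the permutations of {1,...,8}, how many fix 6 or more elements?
Exactly j fixed points: C(8,j)·!(8-j); sum over j ≥ 6 (derangement numbers via !m = (m-1)·(!(m-1) + !(m-2)): !0..!2 = 1, 0, 1). Σ_{j=6}^{8} C(8,j)·!(8-j) = C(8,6)·!2 + C(8,7)·!1 + C(8,8)·!0 = 28·1 + 8·0 + 1·1 = 29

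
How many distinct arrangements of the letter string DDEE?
4! / (2! × 2!) = 6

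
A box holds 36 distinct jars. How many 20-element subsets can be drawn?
C(36,20) = 36!/(20!×16!) = 7307872110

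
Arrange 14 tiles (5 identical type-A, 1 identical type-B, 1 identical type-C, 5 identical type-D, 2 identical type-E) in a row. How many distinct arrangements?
14! / (5! × 1! × 1! × 5! × 2!) = 3027024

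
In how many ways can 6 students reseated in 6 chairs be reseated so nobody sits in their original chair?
!6 = Σ_{j=0}^{6} (-1)^j·6!/j! = 720 - 720 + 360 - 120 + 30 - 6 + 1 = 265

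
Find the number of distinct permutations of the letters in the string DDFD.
4! / (3! × 1!) = 4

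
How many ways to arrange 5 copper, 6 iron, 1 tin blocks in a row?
12! / (5! × 6! × 1!) = 5544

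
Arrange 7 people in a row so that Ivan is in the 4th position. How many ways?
Fix one position: (7-1)! = 720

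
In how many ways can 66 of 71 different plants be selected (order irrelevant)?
C(71,66) = 71!/(66!×5!) = 13019909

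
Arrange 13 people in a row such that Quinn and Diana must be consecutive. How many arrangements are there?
Treat the 2 as one block: (13-2+1)! × 2! = 479001600 × 2 = 958003200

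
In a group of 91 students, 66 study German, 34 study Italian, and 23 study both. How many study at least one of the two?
|A∪B| = |A| + |B| - |A∩B| = 66 + 34 - 23 = 77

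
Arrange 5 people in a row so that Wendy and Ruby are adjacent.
Treat as block: (5-1)! × 2! = 24 × 2 = 48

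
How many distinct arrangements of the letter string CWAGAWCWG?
9! / (3! × 2! × 2! × 2!) = 7560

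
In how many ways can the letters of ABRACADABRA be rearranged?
11! / (5! × 2! × 2! × 1! × 1!) = 83160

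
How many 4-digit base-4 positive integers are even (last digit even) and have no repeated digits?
Last∈{0,2}. Last=0: 6. Last nonzero: 1×2×P(2,2) = 4. Total = 10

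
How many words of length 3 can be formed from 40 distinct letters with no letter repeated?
P(40,3) = 40!/(40-3)! = 59280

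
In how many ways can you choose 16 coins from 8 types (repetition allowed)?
C(16+8-1, 8-1) = C(23, 7) = 245157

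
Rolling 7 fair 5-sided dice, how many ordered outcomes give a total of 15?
Coefficient of x^15 in (x + x² + ... + x^5)^7. By inclusion-exclusion on dice exceeding 5: Σ_j (-1)^j C(7,j)·C(15-1-5j, 6) = C(7,0)·C(14,6) - C(7,1)·C(9,6) = 1·3003 - 7·84 = 2415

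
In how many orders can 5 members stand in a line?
5! = 120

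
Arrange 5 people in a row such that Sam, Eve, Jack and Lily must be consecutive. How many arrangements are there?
Treat the 4 as one block: (5-4+1)! × 4! = 2 × 24 = 48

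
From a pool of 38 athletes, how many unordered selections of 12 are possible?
C(38,12) = 38!/(12!×26!) = 2707475148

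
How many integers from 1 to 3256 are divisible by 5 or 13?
⌊3256/5⌋ + ⌊3256/13⌋ - ⌊3256/65⌋ = 651 + 250 - 50 = 851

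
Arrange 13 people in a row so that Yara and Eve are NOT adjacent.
Total - adjacent = 13! - (13-1)!×2 = 6227020800 - 958003200 = 5269017600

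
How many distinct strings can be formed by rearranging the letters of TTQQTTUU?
8! / (4! × 2! × 2!) = 420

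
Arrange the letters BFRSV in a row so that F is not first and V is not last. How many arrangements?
By inclusion-exclusion: 5! - 2×(5-1)! + (5-2)! = 120 - 48 + 6 = 78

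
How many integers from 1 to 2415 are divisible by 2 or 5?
⌊2415/2⌋ + ⌊2415/5⌋ - ⌊2415/10⌋ = 1207 + 483 - 241 = 1449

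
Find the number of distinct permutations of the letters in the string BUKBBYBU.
8! / (1! × 4! × 2! × 1!) = 840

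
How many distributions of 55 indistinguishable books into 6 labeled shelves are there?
C(55+6-1, 6-1) = C(60, 5) = 5461512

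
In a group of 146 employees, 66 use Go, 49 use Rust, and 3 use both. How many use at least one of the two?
|A∪B| = |A| + |B| - |A∩B| = 66 + 49 - 3 = 112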